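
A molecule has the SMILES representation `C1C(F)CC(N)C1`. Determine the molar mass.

103.14 g/mol

Atom tally by fragment:
  cyclopentane ring core → C:5 H:10
  (− 2 ring H displaced by substituents)
  + F → F:1
  + NH2 → N:1 H:2
Element totals:
  C: 5
  H: 10
  F: 1
  N: 1
Molecular formula: C5H10FN.
  M = 5(12.011) + 10(1.008) + 18.998 + 14.007
    = 60.055 + 10.080 + 18.998 + 14.007 = 103.140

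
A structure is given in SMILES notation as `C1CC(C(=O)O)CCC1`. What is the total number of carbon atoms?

Atom tally by fragment:
  cyclohexane ring core → C:6 H:12
  (− 1 ring H displaced by substituents)
  + COOH → C:1 H:1 O:2
Element totals:
  C: 7
  H: 12
  O: 2

7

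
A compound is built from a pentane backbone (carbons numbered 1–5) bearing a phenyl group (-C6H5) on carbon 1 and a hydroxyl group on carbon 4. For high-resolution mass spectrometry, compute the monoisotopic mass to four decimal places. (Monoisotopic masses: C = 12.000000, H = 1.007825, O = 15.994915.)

Atom tally by fragment:
  C6H5CH2 → C:7 H:7
  CH2 → C:1 H:2
  CH2 → C:1 H:2
  CH(OH) → C:1 H:2 O:1
  CH3 → C:1 H:3
Element totals:
  C: 11
  H: 16
  O: 1
Molecular formula: C11H16O.
  M = 11(12.0) + 16(1.007825) + 15.994915
    = 132.000000 + 16.125200 + 15.994915 = 164.120115

164.1201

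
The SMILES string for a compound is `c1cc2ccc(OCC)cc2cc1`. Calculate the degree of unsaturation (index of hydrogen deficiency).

Atom tally by fragment:
  naphthalene ring system core → C:10 H:8
  (− 1 ring H displaced by substituents)
  + OC2H5 → C:2 H:5 O:1
Element totals:
  C: 12
  H: 12
  O: 1
Molecular formula: C12H12O.
DoU = (2C + 2 + N − H − X) / 2 = (2·12 + 2 + 0 − 12 − 0) / 2 = 7.

7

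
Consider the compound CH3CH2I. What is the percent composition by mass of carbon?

Element totals:
  C: 2
  H: 5
  I: 1
Molecular formula: C2H5I.
Molar mass = 155.966 g/mol.
Mass from C: 2 × 12.011 = 24.022 g/mol.
%C = 24.022 / 155.966 × 100 = 15.40%.

15.40%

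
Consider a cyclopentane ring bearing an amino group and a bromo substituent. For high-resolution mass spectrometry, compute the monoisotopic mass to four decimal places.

Atom tally by fragment:
  cyclopentane ring core → C:5 H:10
  (− 2 ring H displaced by substituents)
  + NH2 → N:1 H:2
  + Br → Br:1
Element totals:
  C: 5
  H: 10
  Br: 1
  N: 1
Molecular formula: C5H10BrN.
  M = 5(12.0) + 10(1.007825) + 78.918338 + 14.003074
    = 60.000000 + 10.078250 + 78.918338 + 14.003074 = 162.999662

162.9997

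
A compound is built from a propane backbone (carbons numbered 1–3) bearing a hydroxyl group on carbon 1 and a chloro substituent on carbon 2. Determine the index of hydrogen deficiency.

Atom tally by fragment:
  HOCH2 → C:1 H:3 O:1
  CH(Cl) → C:1 H:1 Cl:1
  CH3 → C:1 H:3
Element totals:
  C: 3
  H: 7
  Cl: 1
  O: 1
Molecular formula: C3H7ClO.
DoU = (2C + 2 + N − H − X) / 2 = (2·3 + 2 + 0 − 7 − 1) / 2 = 0.

0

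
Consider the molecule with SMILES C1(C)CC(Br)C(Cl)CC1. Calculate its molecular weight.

Atom tally by fragment:
  cyclohexane ring core → C:6 H:12
  (− 3 ring H displaced by substituents)
  + CH3 → C:1 H:3
  + Br → Br:1
  + Cl → Cl:1
Element totals:
  C: 7
  H: 12
  Br: 1
  Cl: 1
Molecular formula: C7H12BrCl.
  M = 7(12.011) + 12(1.008) + 79.904 + 35.45
    = 84.077 + 12.096 + 79.904 + 35.450 = 211.527

211.53 g/mol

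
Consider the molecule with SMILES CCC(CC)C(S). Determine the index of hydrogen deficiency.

0

Atom tally by fragment:
  CH3 → C:1 H:3
  CH2 → C:1 H:2
  CH(C2H5) → C:3 H:6
  CH2SH → C:1 H:3 S:1
Element totals:
  C: 6
  H: 14
  S: 1
Molecular formula: C6H14S.
DoU = (2C + 2 + N − H − X) / 2 = (2·6 + 2 + 0 − 14 − 0) / 2 = 0.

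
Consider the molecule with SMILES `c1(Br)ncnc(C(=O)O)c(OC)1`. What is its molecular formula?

C6H5BrN2O3

Atom tally by fragment:
  pyrimidine ring core → C:4 H:4 N:2
  (− 3 ring H displaced by substituents)
  + Br → Br:1
  + COOH → C:1 H:1 O:2
  + OCH3 → C:1 H:3 O:1
Element totals:
  C: 6
  H: 5
  Br: 1
  N: 2
  O: 3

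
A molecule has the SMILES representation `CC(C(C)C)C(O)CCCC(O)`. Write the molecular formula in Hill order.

C10H22O2

Atom tally by fragment:
  CH3 → C:1 H:3
  CH(CH(CH3)2) → C:4 H:8
  CH(OH) → C:1 H:2 O:1
  CH2 → C:1 H:2
  CH2 → C:1 H:2
  CH2 → C:1 H:2
  CH2OH → C:1 H:3 O:1
Element totals:
  C: 10
  H: 22
  O: 2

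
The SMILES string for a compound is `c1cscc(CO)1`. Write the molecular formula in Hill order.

Atom tally by fragment:
  thiophene ring core → C:4 H:4 S:1
  (− 1 ring H displaced by substituents)
  + CH2OH → C:1 H:3 O:1
Element totals:
  C: 5
  H: 6
  O: 1
  S: 1

C5H6OS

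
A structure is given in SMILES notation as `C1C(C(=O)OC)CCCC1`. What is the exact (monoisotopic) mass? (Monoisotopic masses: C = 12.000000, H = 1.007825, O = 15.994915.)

142.0994

Atom tally by fragment:
  cyclohexane ring core → C:6 H:12
  (− 1 ring H displaced by substituents)
  + COOCH3 → C:2 H:3 O:2
Element totals:
  C: 8
  H: 14
  O: 2
Molecular formula: C8H14O2.
  M = 8(12.0) + 14(1.007825) + 2(15.994915)
    = 96.000000 + 14.109550 + 31.989830 = 142.099380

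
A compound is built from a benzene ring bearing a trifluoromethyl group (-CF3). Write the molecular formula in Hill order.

C7H5F3

Atom tally by fragment:
  benzene ring core → C:6 H:6
  (− 1 ring H displaced by substituents)
  + CF3 → C:1 F:3
Element totals:
  C: 7
  H: 5
  F: 3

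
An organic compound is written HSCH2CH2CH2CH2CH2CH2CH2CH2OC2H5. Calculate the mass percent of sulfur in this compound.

Element totals:
  C: 10
  H: 22
  O: 1
  S: 1
Molecular formula: C10H22OS.
Molar mass = 190.345 g/mol.
Mass from S: 1 × 32.06 = 32.060 g/mol.
%S = 32.060 / 190.345 × 100 = 16.84%.

16.84%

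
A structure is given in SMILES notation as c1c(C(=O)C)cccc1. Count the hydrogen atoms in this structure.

Atom tally by fragment:
  benzene ring core → C:6 H:6
  (− 1 ring H displaced by substituents)
  + COCH3 → C:2 H:3 O:1
Element totals:
  C: 8
  H: 8
  O: 1

8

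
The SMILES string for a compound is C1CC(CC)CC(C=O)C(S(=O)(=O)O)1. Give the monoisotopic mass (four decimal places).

Atom tally by fragment:
  cyclohexane ring core → C:6 H:12
  (− 3 ring H displaced by substituents)
  + C2H5 → C:2 H:5
  + CHO → C:1 H:1 O:1
  + SO3H → S:1 O:3 H:1
Element totals:
  C: 9
  H: 16
  O: 4
  S: 1
Molecular formula: C9H16O4S.
  M = 9(12.0) + 16(1.007825) + 4(15.994915) + 31.972071
    = 108.000000 + 16.125200 + 63.979660 + 31.972071 = 220.076931

220.0769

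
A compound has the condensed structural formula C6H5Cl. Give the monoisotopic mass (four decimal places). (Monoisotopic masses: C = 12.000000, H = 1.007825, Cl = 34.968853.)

112.0080

Element totals:
  C: 6
  H: 5
  Cl: 1
Molecular formula: C6H5Cl.
  M = 6(12.0) + 5(1.007825) + 34.968853
    = 72.000000 + 5.039125 + 34.968853 = 112.007978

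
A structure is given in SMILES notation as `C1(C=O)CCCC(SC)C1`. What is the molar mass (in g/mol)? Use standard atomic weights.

Atom tally by fragment:
  cyclohexane ring core → C:6 H:12
  (− 2 ring H displaced by substituents)
  + CHO → C:1 H:1 O:1
  + SCH3 → C:1 H:3 S:1
Element totals:
  C: 8
  H: 14
  O: 1
  S: 1
Molecular formula: C8H14OS.
  M = 8(12.011) + 14(1.008) + 15.999 + 32.06
    = 96.088 + 14.112 + 15.999 + 32.060 = 158.259

158.26 g/mol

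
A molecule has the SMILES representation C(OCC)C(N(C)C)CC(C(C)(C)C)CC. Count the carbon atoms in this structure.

Atom tally by fragment:
  C2H5OCH2 → C:3 H:7 O:1
  CH(N(CH3)2) → C:3 H:7 N:1
  CH2 → C:1 H:2
  CH(C(CH3)3) → C:5 H:10
  CH2 → C:1 H:2
  CH3 → C:1 H:3
Element totals:
  C: 14
  H: 31
  N: 1
  O: 1

14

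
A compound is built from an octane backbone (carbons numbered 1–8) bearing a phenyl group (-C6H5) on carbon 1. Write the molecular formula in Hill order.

C14H22

Atom tally by fragment:
  C6H5CH2 → C:7 H:7
  CH2 → C:1 H:2
  CH2 → C:1 H:2
  CH2 → C:1 H:2
  CH2 → C:1 H:2
  CH2 → C:1 H:2
  CH2 → C:1 H:2
  CH3 → C:1 H:3
Element totals:
  C: 14
  H: 22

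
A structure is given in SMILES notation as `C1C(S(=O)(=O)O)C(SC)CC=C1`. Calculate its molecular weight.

208.29 g/mol

Atom tally by fragment:
  cyclohexene ring core → C:6 H:10
  (− 2 ring H displaced by substituents)
  + SO3H → S:1 O:3 H:1
  + SCH3 → C:1 H:3 S:1
Element totals:
  C: 7
  H: 12
  O: 3
  S: 2
Molecular formula: C7H12O3S2.
  M = 7(12.011) + 12(1.008) + 3(15.999) + 2(32.06)
    = 84.077 + 12.096 + 47.997 + 64.120 = 208.290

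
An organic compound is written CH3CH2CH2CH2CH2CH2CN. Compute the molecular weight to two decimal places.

111.19 g/mol

Element totals:
  C: 7
  H: 13
  N: 1
Molecular formula: C7H13N.
  M = 7(12.011) + 13(1.008) + 14.007
    = 84.077 + 13.104 + 14.007 = 111.188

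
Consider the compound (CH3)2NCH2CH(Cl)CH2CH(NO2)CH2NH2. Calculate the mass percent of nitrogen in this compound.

20.04%

Atom tally by fragment:
  (CH3)2NCH2 → C:3 H:8 N:1
  CH(Cl) → C:1 H:1 Cl:1
  CH2 → C:1 H:2
  CH(NO2) → C:1 H:1 N:1 O:2
  CH2NH2 → C:1 H:4 N:1
Element totals:
  C: 7
  H: 16
  Cl: 1
  N: 3
  O: 2
Molecular formula: C7H16ClN3O2.
Molar mass = 209.674 g/mol.
Mass from N: 3 × 14.007 = 42.021 g/mol.
%N = 42.021 / 209.674 × 100 = 20.04%.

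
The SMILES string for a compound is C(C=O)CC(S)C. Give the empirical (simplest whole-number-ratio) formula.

C5H10OS

Atom tally by fragment:
  OHCCH2 → C:2 H:3 O:1
  CH2 → C:1 H:2
  CH(SH) → C:1 H:2 S:1
  CH3 → C:1 H:3
Element totals:
  C: 5
  H: 10
  O: 1
  S: 1
Molecular formula: C5H10OS.
gcd of subscripts (5, 10, 1, 1) = 1, so the empirical formula equals the molecular formula.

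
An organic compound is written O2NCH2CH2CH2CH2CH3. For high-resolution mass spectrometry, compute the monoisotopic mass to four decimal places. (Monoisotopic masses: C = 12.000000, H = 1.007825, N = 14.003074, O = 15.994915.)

Element totals:
  C: 5
  H: 11
  N: 1
  O: 2
Molecular formula: C5H11NO2.
  M = 5(12.0) + 11(1.007825) + 14.003074 + 2(15.994915)
    = 60.000000 + 11.086075 + 14.003074 + 31.989830 = 117.078979

117.0790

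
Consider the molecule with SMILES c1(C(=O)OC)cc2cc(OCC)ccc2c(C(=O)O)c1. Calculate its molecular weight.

274.27 g/mol

Atom tally by fragment:
  naphthalene ring system core → C:10 H:8
  (− 3 ring H displaced by substituents)
  + COOCH3 → C:2 H:3 O:2
  + OC2H5 → C:2 H:5 O:1
  + COOH → C:1 H:1 O:2
Element totals:
  C: 15
  H: 14
  O: 5
Molecular formula: C15H14O5.
  M = 15(12.011) + 14(1.008) + 5(15.999)
    = 180.165 + 14.112 + 79.995 = 274.272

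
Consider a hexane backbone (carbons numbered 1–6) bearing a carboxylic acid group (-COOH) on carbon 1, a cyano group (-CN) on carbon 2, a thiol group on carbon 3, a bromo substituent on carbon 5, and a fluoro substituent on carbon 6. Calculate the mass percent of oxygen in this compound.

11.26%

Atom tally by fragment:
  HOOCCH2 → C:2 H:3 O:2
  CH(CN) → C:2 H:1 N:1
  CH(SH) → C:1 H:2 S:1
  CH2 → C:1 H:2
  CH(Br) → C:1 H:1 Br:1
  CH2F → C:1 H:2 F:1
Element totals:
  C: 8
  H: 11
  Br: 1
  F: 1
  N: 1
  O: 2
  S: 1
Molecular formula: C8H11BrFNO2S.
Molar mass = 284.143 g/mol.
Mass from O: 2 × 15.999 = 31.998 g/mol.
%O = 31.998 / 284.143 × 100 = 11.26%.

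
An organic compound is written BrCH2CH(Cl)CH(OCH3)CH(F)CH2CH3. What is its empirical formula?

C7H13BrClFO

Atom tally by fragment:
  BrCH2 → C:1 H:2 Br:1
  CH(Cl) → C:1 H:1 Cl:1
  CH(OCH3) → C:2 H:4 O:1
  CH(F) → C:1 H:1 F:1
  CH2 → C:1 H:2
  CH3 → C:1 H:3
Element totals:
  C: 7
  H: 13
  Br: 1
  Cl: 1
  F: 1
  O: 1
Molecular formula: C7H13BrClFO.
gcd of subscripts (1, 7, 1, 1, 13, 1) = 1, so the empirical formula equals the molecular formula.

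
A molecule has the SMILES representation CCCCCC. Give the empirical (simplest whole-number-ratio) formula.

Atom tally by fragment:
  CH3 → C:1 H:3
  CH2 → C:1 H:2
  CH2 → C:1 H:2
  CH2 → C:1 H:2
  CH2 → C:1 H:2
  CH3 → C:1 H:3
Element totals:
  C: 6
  H: 14
Molecular formula: C6H14.
gcd of subscripts = 2; dividing each by 2:
  C: 6/2 = 3
  H: 14/2 = 7

C3H7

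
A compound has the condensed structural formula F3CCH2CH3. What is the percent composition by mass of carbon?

Atom tally by fragment:
  F3CCH2 → C:2 H:2 F:3
  CH3 → C:1 H:3
Element totals:
  C: 3
  H: 5
  F: 3
Molecular formula: C3H5F3.
Molar mass = 98.067 g/mol.
Mass from C: 3 × 12.011 = 36.033 g/mol.
%C = 36.033 / 98.067 × 100 = 36.74%.

36.74%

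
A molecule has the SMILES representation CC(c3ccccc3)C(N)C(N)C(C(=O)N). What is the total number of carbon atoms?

Atom tally by fragment:
  CH3 → C:1 H:3
  CH(C6H5) → C:7 H:6
  CH(NH2) → C:1 H:3 N:1
  CH(NH2) → C:1 H:3 N:1
  CH2CONH2 → C:2 H:4 O:1 N:1
Element totals:
  C: 12
  H: 19
  N: 3
  O: 1

12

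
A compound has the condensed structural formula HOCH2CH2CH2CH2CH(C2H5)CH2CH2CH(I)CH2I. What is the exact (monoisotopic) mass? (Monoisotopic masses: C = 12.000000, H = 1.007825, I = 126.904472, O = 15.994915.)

423.9760

Element totals:
  C: 11
  H: 22
  I: 2
  O: 1
Molecular formula: C11H22I2O.
  M = 11(12.0) + 22(1.007825) + 2(126.904472) + 15.994915
    = 132.000000 + 22.172150 + 253.808944 + 15.994915 = 423.976009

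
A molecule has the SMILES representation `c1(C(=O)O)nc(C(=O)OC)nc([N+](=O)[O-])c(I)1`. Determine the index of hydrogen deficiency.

Atom tally by fragment:
  pyrimidine ring core → C:4 H:4 N:2
  (− 4 ring H displaced by substituents)
  + COOH → C:1 H:1 O:2
  + COOCH3 → C:2 H:3 O:2
  + NO2 → N:1 O:2
  + I → I:1
Element totals:
  C: 7
  H: 4
  I: 1
  N: 3
  O: 6
Molecular formula: C7H4IN3O6.
DoU = (2C + 2 + N − H − X) / 2 = (2·7 + 2 + 3 − 4 − 1) / 2 = 7.

7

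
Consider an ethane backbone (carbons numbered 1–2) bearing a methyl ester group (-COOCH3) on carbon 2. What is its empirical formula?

Atom tally by fragment:
  CH3 → C:1 H:3
  CH2COOCH3 → C:3 H:5 O:2
Element totals:
  C: 4
  H: 8
  O: 2
Molecular formula: C4H8O2.
gcd of subscripts = 2; dividing each by 2:
  C: 4/2 = 2
  H: 8/2 = 4
  O: 2/2 = 1

C2H4O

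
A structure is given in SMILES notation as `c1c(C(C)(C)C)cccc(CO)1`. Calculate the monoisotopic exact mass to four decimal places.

Atom tally by fragment:
  benzene ring core → C:6 H:6
  (− 2 ring H displaced by substituents)
  + C(CH3)3 → C:4 H:9
  + CH2OH → C:1 H:3 O:1
Element totals:
  C: 11
  H: 16
  O: 1
Molecular formula: C11H16O.
  M = 11(12.0) + 16(1.007825) + 15.994915
    = 132.000000 + 16.125200 + 15.994915 = 164.120115

164.1201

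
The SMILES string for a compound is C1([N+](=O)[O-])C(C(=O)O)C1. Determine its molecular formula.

Atom tally by fragment:
  cyclopropane ring core → C:3 H:6
  (− 2 ring H displaced by substituents)
  + NO2 → N:1 O:2
  + COOH → C:1 H:1 O:2
Element totals:
  C: 4
  H: 5
  N: 1
  O: 4

C4H5NO4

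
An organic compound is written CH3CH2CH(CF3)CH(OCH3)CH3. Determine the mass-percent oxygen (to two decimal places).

9.40%

Element totals:
  C: 7
  H: 13
  F: 3
  O: 1
Molecular formula: C7H13F3O.
Molar mass = 170.174 g/mol.
Mass from O: 1 × 15.999 = 15.999 g/mol.
%O = 15.999 / 170.174 × 100 = 9.40%.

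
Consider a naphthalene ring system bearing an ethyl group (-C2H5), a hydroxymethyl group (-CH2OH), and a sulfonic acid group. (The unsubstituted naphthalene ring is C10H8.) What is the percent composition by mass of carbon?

Atom tally by fragment:
  naphthalene ring system core → C:10 H:8
  (− 3 ring H displaced by substituents)
  + C2H5 → C:2 H:5
  + CH2OH → C:1 H:3 O:1
  + SO3H → S:1 O:3 H:1
Element totals:
  C: 13
  H: 14
  O: 4
  S: 1
Molecular formula: C13H14O4S.
Molar mass = 266.311 g/mol.
Mass from C: 13 × 12.011 = 156.143 g/mol.
%C = 156.143 / 266.311 × 100 = 58.63%.

58.63%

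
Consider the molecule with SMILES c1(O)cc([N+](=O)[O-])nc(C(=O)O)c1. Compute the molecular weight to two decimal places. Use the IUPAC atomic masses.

Atom tally by fragment:
  pyridine ring core → C:5 H:5 N:1
  (− 3 ring H displaced by substituents)
  + OH → O:1 H:1
  + NO2 → N:1 O:2
  + COOH → C:1 H:1 O:2
Element totals:
  C: 6
  H: 4
  N: 2
  O: 5
Molecular formula: C6H4N2O5.
  M = 6(12.011) + 4(1.008) + 2(14.007) + 5(15.999)
    = 72.066 + 4.032 + 28.014 + 79.995 = 184.107

184.11 g/mol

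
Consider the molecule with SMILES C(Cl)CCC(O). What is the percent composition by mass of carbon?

44.25%

Atom tally by fragment:
  ClCH2 → C:1 H:2 Cl:1
  CH2 → C:1 H:2
  CH2 → C:1 H:2
  CH2OH → C:1 H:3 O:1
Element totals:
  C: 4
  H: 9
  Cl: 1
  O: 1
Molecular formula: C4H9ClO.
Molar mass = 108.565 g/mol.
Mass from C: 4 × 12.011 = 48.044 g/mol.
%C = 48.044 / 108.565 × 100 = 44.25%.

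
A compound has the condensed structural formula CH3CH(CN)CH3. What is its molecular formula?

C4H7N

Atom tally by fragment:
  CH3 → C:1 H:3
  CH(CN) → C:2 H:1 N:1
  CH3 → C:1 H:3
Element totals:
  C: 4
  H: 7
  N: 1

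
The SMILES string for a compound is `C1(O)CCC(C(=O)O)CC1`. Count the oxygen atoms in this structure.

3

Atom tally by fragment:
  cyclohexane ring core → C:6 H:12
  (− 2 ring H displaced by substituents)
  + OH → O:1 H:1
  + COOH → C:1 H:1 O:2
Element totals:
  C: 7
  H: 12
  O: 3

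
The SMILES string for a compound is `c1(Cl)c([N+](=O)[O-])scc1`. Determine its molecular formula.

Atom tally by fragment:
  thiophene ring core → C:4 H:4 S:1
  (− 2 ring H displaced by substituents)
  + Cl → Cl:1
  + NO2 → N:1 O:2
Element totals:
  C: 4
  H: 2
  Cl: 1
  N: 1
  O: 2
  S: 1

C4H2ClNO2S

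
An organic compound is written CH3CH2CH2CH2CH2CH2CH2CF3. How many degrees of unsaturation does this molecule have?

Element totals:
  C: 8
  H: 15
  F: 3
Molecular formula: C8H15F3.
DoU = (2C + 2 + N − H − X) / 2 = (2·8 + 2 + 0 − 15 − 3) / 2 = 0.

0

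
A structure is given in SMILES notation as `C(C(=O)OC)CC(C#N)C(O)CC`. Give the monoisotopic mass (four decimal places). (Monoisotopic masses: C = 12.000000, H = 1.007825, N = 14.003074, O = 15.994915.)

185.1052

Atom tally by fragment:
  CH3OOCCH2 → C:3 H:5 O:2
  CH2 → C:1 H:2
  CH(CN) → C:2 H:1 N:1
  CH(OH) → C:1 H:2 O:1
  CH2 → C:1 H:2
  CH3 → C:1 H:3
Element totals:
  C: 9
  H: 15
  N: 1
  O: 3
Molecular formula: C9H15NO3.
  M = 9(12.0) + 15(1.007825) + 14.003074 + 3(15.994915)
    = 108.000000 + 15.117375 + 14.003074 + 47.984745 = 185.105194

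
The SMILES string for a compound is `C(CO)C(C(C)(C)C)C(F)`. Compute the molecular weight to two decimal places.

148.22 g/mol

Atom tally by fragment:
  HOCH2CH2 → C:2 H:5 O:1
  CH(C(CH3)3) → C:5 H:10
  CH2F → C:1 H:2 F:1
Element totals:
  C: 8
  H: 17
  F: 1
  O: 1
Molecular formula: C8H17FO.
  M = 8(12.011) + 17(1.008) + 18.998 + 15.999
    = 96.088 + 17.136 + 18.998 + 15.999 = 148.221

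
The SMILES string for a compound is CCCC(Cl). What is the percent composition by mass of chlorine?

Atom tally by fragment:
  CH3 → C:1 H:3
  CH2 → C:1 H:2
  CH2 → C:1 H:2
  CH2Cl → C:1 H:2 Cl:1
Element totals:
  C: 4
  H: 9
  Cl: 1
Molecular formula: C4H9Cl.
Molar mass = 92.566 g/mol.
Mass from Cl: 1 × 35.45 = 35.450 g/mol.
%Cl = 35.450 / 92.566 × 100 = 38.30%.

38.30%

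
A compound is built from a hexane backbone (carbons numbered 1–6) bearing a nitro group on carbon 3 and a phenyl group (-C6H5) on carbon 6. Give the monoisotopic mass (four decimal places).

207.1259

Atom tally by fragment:
  CH3 → C:1 H:3
  CH2 → C:1 H:2
  CH(NO2) → C:1 H:1 N:1 O:2
  CH2 → C:1 H:2
  CH2 → C:1 H:2
  CH2C6H5 → C:7 H:7
Element totals:
  C: 12
  H: 17
  N: 1
  O: 2
Molecular formula: C12H17NO2.
  M = 12(12.0) + 17(1.007825) + 14.003074 + 2(15.994915)
    = 144.000000 + 17.133025 + 14.003074 + 31.989830 = 207.125929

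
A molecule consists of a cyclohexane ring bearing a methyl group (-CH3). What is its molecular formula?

Atom tally by fragment:
  cyclohexane ring core → C:6 H:12
  (− 1 ring H displaced by substituents)
  + CH3 → C:1 H:3
Element totals:
  C: 7
  H: 14

C7H14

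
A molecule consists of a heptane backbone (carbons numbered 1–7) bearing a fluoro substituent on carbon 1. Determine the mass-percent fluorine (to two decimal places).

Atom tally by fragment:
  FCH2 → C:1 H:2 F:1
  CH2 → C:1 H:2
  CH2 → C:1 H:2
  CH2 → C:1 H:2
  CH2 → C:1 H:2
  CH2 → C:1 H:2
  CH3 → C:1 H:3
Element totals:
  C: 7
  H: 15
  F: 1
Molecular formula: C7H15F.
Molar mass = 118.195 g/mol.
Mass from F: 1 × 18.998 = 18.998 g/mol.
%F = 18.998 / 118.195 × 100 = 16.07%.

16.07%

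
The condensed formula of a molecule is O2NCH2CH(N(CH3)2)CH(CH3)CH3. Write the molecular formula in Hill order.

Atom tally by fragment:
  O2NCH2 → C:1 H:2 N:1 O:2
  CH(N(CH3)2) → C:3 H:7 N:1
  CH(CH3) → C:2 H:4
  CH3 → C:1 H:3
Element totals:
  C: 7
  H: 16
  N: 2
  O: 2

C7H16N2O2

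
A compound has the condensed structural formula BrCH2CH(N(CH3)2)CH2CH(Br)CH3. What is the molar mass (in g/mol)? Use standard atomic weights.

273.01 g/mol

Atom tally by fragment:
  BrCH2 → C:1 H:2 Br:1
  CH(N(CH3)2) → C:3 H:7 N:1
  CH2 → C:1 H:2
  CH(Br) → C:1 H:1 Br:1
  CH3 → C:1 H:3
Element totals:
  C: 7
  H: 15
  Br: 2
  N: 1
Molecular formula: C7H15Br2N.
  M = 7(12.011) + 15(1.008) + 2(79.904) + 14.007
    = 84.077 + 15.120 + 159.808 + 14.007 = 273.012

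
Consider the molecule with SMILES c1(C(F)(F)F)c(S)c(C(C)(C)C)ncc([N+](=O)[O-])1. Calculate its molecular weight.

280.26 g/mol

Atom tally by fragment:
  pyridine ring core → C:5 H:5 N:1
  (− 4 ring H displaced by substituents)
  + CF3 → C:1 F:3
  + SH → S:1 H:1
  + C(CH3)3 → C:4 H:9
  + NO2 → N:1 O:2
Element totals:
  C: 10
  H: 11
  F: 3
  N: 2
  O: 2
  S: 1
Molecular formula: C10H11F3N2O2S.
  M = 10(12.011) + 11(1.008) + 3(18.998) + 2(14.007) + 2(15.999) + 32.06
    = 120.110 + 11.088 + 56.994 + 28.014 + 31.998 + 32.060 = 280.264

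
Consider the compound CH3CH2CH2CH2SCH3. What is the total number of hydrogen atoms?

Atom tally by fragment:
  CH3 → C:1 H:3
  CH2 → C:1 H:2
  CH2 → C:1 H:2
  CH2SCH3 → C:2 H:5 S:1
Element totals:
  C: 5
  H: 12
  S: 1

12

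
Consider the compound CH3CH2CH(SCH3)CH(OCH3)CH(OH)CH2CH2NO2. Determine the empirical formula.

C9H19NO4S

Atom tally by fragment:
  CH3 → C:1 H:3
  CH2 → C:1 H:2
  CH(SCH3) → C:2 H:4 S:1
  CH(OCH3) → C:2 H:4 O:1
  CH(OH) → C:1 H:2 O:1
  CH2 → C:1 H:2
  CH2NO2 → C:1 H:2 N:1 O:2
Element totals:
  C: 9
  H: 19
  N: 1
  O: 4
  S: 1
Molecular formula: C9H19NO4S.
gcd of subscripts (9, 19, 1, 4, 1) = 1, so the empirical formula equals the molecular formula.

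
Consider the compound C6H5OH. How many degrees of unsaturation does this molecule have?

4

Element totals:
  C: 6
  H: 6
  O: 1
Molecular formula: C6H6O.
DoU = (2C + 2 + N − H − X) / 2 = (2·6 + 2 + 0 − 6 − 0) / 2 = 4.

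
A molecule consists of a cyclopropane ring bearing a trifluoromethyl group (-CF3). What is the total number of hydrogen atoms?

Atom tally by fragment:
  cyclopropane ring core → C:3 H:6
  (− 1 ring H displaced by substituents)
  + CF3 → C:1 F:3
Element totals:
  C: 4
  H: 5
  F: 3

5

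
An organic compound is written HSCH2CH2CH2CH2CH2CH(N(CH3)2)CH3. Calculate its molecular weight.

175.33 g/mol

Atom tally by fragment:
  HSCH2 → C:1 H:3 S:1
  CH2 → C:1 H:2
  CH2 → C:1 H:2
  CH2 → C:1 H:2
  CH2 → C:1 H:2
  CH(N(CH3)2) → C:3 H:7 N:1
  CH3 → C:1 H:3
Element totals:
  C: 9
  H: 21
  N: 1
  S: 1
Molecular formula: C9H21NS.
  M = 9(12.011) + 21(1.008) + 14.007 + 32.06
    = 108.099 + 21.168 + 14.007 + 32.060 = 175.334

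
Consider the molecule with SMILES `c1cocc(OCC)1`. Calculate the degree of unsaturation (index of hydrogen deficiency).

Atom tally by fragment:
  furan ring core → C:4 H:4 O:1
  (− 1 ring H displaced by substituents)
  + OC2H5 → C:2 H:5 O:1
Element totals:
  C: 6
  H: 8
  O: 2
Molecular formula: C6H8O2.
DoU = (2C + 2 + N − H − X) / 2 = (2·6 + 2 + 0 − 8 − 0) / 2 = 3.

3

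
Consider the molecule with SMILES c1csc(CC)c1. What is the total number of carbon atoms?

6

Atom tally by fragment:
  thiophene ring core → C:4 H:4 S:1
  (− 1 ring H displaced by substituents)
  + C2H5 → C:2 H:5
Element totals:
  C: 6
  H: 8
  S: 1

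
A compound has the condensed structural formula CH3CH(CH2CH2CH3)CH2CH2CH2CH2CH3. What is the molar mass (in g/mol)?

Atom tally by fragment:
  CH3 → C:1 H:3
  CH(CH2CH2CH3) → C:4 H:8
  CH2 → C:1 H:2
  CH2 → C:1 H:2
  CH2 → C:1 H:2
  CH2 → C:1 H:2
  CH3 → C:1 H:3
Element totals:
  C: 10
  H: 22
Molecular formula: C10H22.
  M = 10(12.011) + 22(1.008)
    = 120.110 + 22.176 = 142.286

142.29 g/mol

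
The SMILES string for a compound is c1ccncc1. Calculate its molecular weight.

79.10 g/mol

Atom tally by fragment:
  pyridine ring core → C:5 H:5 N:1
Element totals:
  C: 5
  H: 5
  N: 1
Molecular formula: C5H5N.
  M = 5(12.011) + 5(1.008) + 14.007
    = 60.055 + 5.040 + 14.007 = 79.102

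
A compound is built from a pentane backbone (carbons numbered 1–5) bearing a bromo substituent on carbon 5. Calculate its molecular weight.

Atom tally by fragment:
  CH3 → C:1 H:3
  CH2 → C:1 H:2
  CH2 → C:1 H:2
  CH2 → C:1 H:2
  CH2Br → C:1 H:2 Br:1
Element totals:
  C: 5
  H: 11
  Br: 1
Molecular formula: C5H11Br.
  M = 5(12.011) + 11(1.008) + 79.904
    = 60.055 + 11.088 + 79.904 = 151.047

151.05 g/mol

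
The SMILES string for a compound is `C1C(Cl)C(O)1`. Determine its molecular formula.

C3H5ClO

Atom tally by fragment:
  cyclopropane ring core → C:3 H:6
  (− 2 ring H displaced by substituents)
  + Cl → Cl:1
  + OH → O:1 H:1
Element totals:
  C: 3
  H: 5
  Cl: 1
  O: 1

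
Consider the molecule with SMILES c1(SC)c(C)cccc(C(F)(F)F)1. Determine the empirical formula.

Atom tally by fragment:
  benzene ring core → C:6 H:6
  (− 3 ring H displaced by substituents)
  + SCH3 → C:1 H:3 S:1
  + CH3 → C:1 H:3
  + CF3 → C:1 F:3
Element totals:
  C: 9
  H: 9
  F: 3
  S: 1
Molecular formula: C9H9F3S.
gcd of subscripts (9, 3, 9, 1) = 1, so the empirical formula equals the molecular formula.

C9H9F3S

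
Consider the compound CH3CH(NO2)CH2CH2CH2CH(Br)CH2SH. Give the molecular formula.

Atom tally by fragment:
  CH3 → C:1 H:3
  CH(NO2) → C:1 H:1 N:1 O:2
  CH2 → C:1 H:2
  CH2 → C:1 H:2
  CH2 → C:1 H:2
  CH(Br) → C:1 H:1 Br:1
  CH2SH → C:1 H:3 S:1
Element totals:
  C: 7
  H: 14
  Br: 1
  N: 1
  O: 2
  S: 1

C7H14BrNO2S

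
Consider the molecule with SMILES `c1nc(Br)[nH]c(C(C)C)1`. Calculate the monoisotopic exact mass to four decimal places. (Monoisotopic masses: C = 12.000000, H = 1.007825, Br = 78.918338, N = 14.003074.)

Atom tally by fragment:
  imidazole ring core → C:3 H:4 N:2
  (− 2 ring H displaced by substituents)
  + Br → Br:1
  + CH(CH3)2 → C:3 H:7
Element totals:
  C: 6
  H: 9
  Br: 1
  N: 2
Molecular formula: C6H9BrN2.
  M = 6(12.0) + 9(1.007825) + 78.918338 + 2(14.003074)
    = 72.000000 + 9.070425 + 78.918338 + 28.006148 = 187.994911

187.9949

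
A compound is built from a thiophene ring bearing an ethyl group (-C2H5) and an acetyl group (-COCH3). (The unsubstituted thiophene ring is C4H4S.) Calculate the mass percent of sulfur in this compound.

Atom tally by fragment:
  thiophene ring core → C:4 H:4 S:1
  (− 2 ring H displaced by substituents)
  + C2H5 → C:2 H:5
  + COCH3 → C:2 H:3 O:1
Element totals:
  C: 8
  H: 10
  O: 1
  S: 1
Molecular formula: C8H10OS.
Molar mass = 154.227 g/mol.
Mass from S: 1 × 32.06 = 32.060 g/mol.
%S = 32.060 / 154.227 × 100 = 20.79%.

20.79%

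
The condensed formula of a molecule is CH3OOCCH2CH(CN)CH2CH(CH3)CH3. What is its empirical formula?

C9H15NO2

Atom tally by fragment:
  CH3OOCCH2 → C:3 H:5 O:2
  CH(CN) → C:2 H:1 N:1
  CH2 → C:1 H:2
  CH(CH3) → C:2 H:4
  CH3 → C:1 H:3
Element totals:
  C: 9
  H: 15
  N: 1
  O: 2
Molecular formula: C9H15NO2.
gcd of subscripts (9, 15, 1, 2) = 1, so the empirical formula equals the molecular formula.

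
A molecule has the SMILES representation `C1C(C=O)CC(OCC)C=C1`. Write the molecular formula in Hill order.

C9H14O2

Atom tally by fragment:
  cyclohexene ring core → C:6 H:10
  (− 2 ring H displaced by substituents)
  + CHO → C:1 H:1 O:1
  + OC2H5 → C:2 H:5 O:1
Element totals:
  C: 9
  H: 14
  O: 2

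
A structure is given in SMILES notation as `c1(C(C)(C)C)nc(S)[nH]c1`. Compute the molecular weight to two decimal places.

Atom tally by fragment:
  imidazole ring core → C:3 H:4 N:2
  (− 2 ring H displaced by substituents)
  + C(CH3)3 → C:4 H:9
  + SH → S:1 H:1
Element totals:
  C: 7
  H: 12
  N: 2
  S: 1
Molecular formula: C7H12N2S.
  M = 7(12.011) + 12(1.008) + 2(14.007) + 32.06
    = 84.077 + 12.096 + 28.014 + 32.060 = 156.247

156.25 g/mol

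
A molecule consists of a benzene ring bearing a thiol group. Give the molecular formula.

C6H6S

Atom tally by fragment:
  benzene ring core → C:6 H:6
  (− 1 ring H displaced by substituents)
  + SH → S:1 H:1
Element totals:
  C: 6
  H: 6
  S: 1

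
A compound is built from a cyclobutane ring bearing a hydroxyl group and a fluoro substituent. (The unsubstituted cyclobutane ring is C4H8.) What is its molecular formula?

Atom tally by fragment:
  cyclobutane ring core → C:4 H:8
  (− 2 ring H displaced by substituents)
  + OH → O:1 H:1
  + F → F:1
Element totals:
  C: 4
  H: 7
  F: 1
  O: 1

C4H7FO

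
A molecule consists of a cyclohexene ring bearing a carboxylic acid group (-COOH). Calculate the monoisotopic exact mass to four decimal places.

126.0681

Atom tally by fragment:
  cyclohexene ring core → C:6 H:10
  (− 1 ring H displaced by substituents)
  + COOH → C:1 H:1 O:2
Element totals:
  C: 7
  H: 10
  O: 2
Molecular formula: C7H10O2.
  M = 7(12.0) + 10(1.007825) + 2(15.994915)
    = 84.000000 + 10.078250 + 31.989830 = 126.068080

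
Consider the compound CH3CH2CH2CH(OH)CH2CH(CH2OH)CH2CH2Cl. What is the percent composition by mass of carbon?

Element totals:
  C: 9
  H: 19
  Cl: 1
  O: 2
Molecular formula: C9H19ClO2.
Molar mass = 194.699 g/mol.
Mass from C: 9 × 12.011 = 108.099 g/mol.
%C = 108.099 / 194.699 × 100 = 55.52%.

55.52%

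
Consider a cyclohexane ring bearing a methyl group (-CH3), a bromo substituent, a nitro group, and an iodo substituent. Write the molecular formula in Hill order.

C7H11BrINO2

Atom tally by fragment:
  cyclohexane ring core → C:6 H:12
  (− 4 ring H displaced by substituents)
  + CH3 → C:1 H:3
  + Br → Br:1
  + NO2 → N:1 O:2
  + I → I:1
Element totals:
  C: 7
  H: 11
  Br: 1
  I: 1
  N: 1
  O: 2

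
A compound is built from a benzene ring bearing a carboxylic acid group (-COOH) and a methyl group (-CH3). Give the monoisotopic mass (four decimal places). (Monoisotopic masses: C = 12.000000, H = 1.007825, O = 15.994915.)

136.0524

Atom tally by fragment:
  benzene ring core → C:6 H:6
  (− 2 ring H displaced by substituents)
  + COOH → C:1 H:1 O:2
  + CH3 → C:1 H:3
Element totals:
  C: 8
  H: 8
  O: 2
Molecular formula: C8H8O2.
  M = 8(12.0) + 8(1.007825) + 2(15.994915)
    = 96.000000 + 8.062600 + 31.989830 = 136.052430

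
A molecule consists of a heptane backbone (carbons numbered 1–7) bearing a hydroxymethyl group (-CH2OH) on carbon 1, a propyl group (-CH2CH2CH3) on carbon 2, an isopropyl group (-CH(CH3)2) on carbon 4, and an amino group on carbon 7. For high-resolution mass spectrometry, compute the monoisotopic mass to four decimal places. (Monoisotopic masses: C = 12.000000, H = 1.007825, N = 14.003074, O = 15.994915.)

229.2406

Atom tally by fragment:
  HOCH2CH2 → C:2 H:5 O:1
  CH(CH2CH2CH3) → C:4 H:8
  CH2 → C:1 H:2
  CH(CH(CH3)2) → C:4 H:8
  CH2 → C:1 H:2
  CH2 → C:1 H:2
  CH2NH2 → C:1 H:4 N:1
Element totals:
  C: 14
  H: 31
  N: 1
  O: 1
Molecular formula: C14H31NO.
  M = 14(12.0) + 31(1.007825) + 14.003074 + 15.994915
    = 168.000000 + 31.242575 + 14.003074 + 15.994915 = 229.240564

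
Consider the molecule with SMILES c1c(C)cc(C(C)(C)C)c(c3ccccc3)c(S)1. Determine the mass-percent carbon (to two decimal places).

Atom tally by fragment:
  benzene ring core → C:6 H:6
  (− 4 ring H displaced by substituents)
  + CH3 → C:1 H:3
  + C(CH3)3 → C:4 H:9
  + C6H5 → C:6 H:5
  + SH → S:1 H:1
Element totals:
  C: 17
  H: 20
  S: 1
Molecular formula: C17H20S.
Molar mass = 256.407 g/mol.
Mass from C: 17 × 12.011 = 204.187 g/mol.
%C = 204.187 / 256.407 × 100 = 79.63%.

79.63%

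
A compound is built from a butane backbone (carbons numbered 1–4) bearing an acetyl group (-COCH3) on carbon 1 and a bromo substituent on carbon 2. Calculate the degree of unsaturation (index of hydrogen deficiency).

Atom tally by fragment:
  CH3COCH2 → C:3 H:5 O:1
  CH(Br) → C:1 H:1 Br:1
  CH2 → C:1 H:2
  CH3 → C:1 H:3
Element totals:
  C: 6
  H: 11
  Br: 1
  O: 1
Molecular formula: C6H11BrO.
DoU = (2C + 2 + N − H − X) / 2 = (2·6 + 2 + 0 − 11 − 1) / 2 = 1.

1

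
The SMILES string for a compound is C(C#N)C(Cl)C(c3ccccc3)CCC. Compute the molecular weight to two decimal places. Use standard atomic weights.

221.73 g/mol

Atom tally by fragment:
  NCCH2 → C:2 H:2 N:1
  CH(Cl) → C:1 H:1 Cl:1
  CH(C6H5) → C:7 H:6
  CH2 → C:1 H:2
  CH2 → C:1 H:2
  CH3 → C:1 H:3
Element totals:
  C: 13
  H: 16
  Cl: 1
  N: 1
Molecular formula: C13H16ClN.
  M = 13(12.011) + 16(1.008) + 35.45 + 14.007
    = 156.143 + 16.128 + 35.450 + 14.007 = 221.728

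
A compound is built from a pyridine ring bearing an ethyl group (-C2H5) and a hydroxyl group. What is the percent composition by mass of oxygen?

12.99%

Atom tally by fragment:
  pyridine ring core → C:5 H:5 N:1
  (− 2 ring H displaced by substituents)
  + C2H5 → C:2 H:5
  + OH → O:1 H:1
Element totals:
  C: 7
  H: 9
  N: 1
  O: 1
Molecular formula: C7H9NO.
Molar mass = 123.155 g/mol.
Mass from O: 1 × 15.999 = 15.999 g/mol.
%O = 15.999 / 123.155 × 100 = 12.99%.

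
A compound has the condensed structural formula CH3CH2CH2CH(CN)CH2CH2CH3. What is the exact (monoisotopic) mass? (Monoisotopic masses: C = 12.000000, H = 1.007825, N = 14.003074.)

Atom tally by fragment:
  CH3 → C:1 H:3
  CH2 → C:1 H:2
  CH2 → C:1 H:2
  CH(CN) → C:2 H:1 N:1
  CH2 → C:1 H:2
  CH2 → C:1 H:2
  CH3 → C:1 H:3
Element totals:
  C: 8
  H: 15
  N: 1
Molecular formula: C8H15N.
  M = 8(12.0) + 15(1.007825) + 14.003074
    = 96.000000 + 15.117375 + 14.003074 = 125.120449

125.1204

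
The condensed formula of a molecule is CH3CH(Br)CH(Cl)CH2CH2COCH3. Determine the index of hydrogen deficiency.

Element totals:
  C: 7
  H: 12
  Br: 1
  Cl: 1
  O: 1
Molecular formula: C7H12BrClO.
DoU = (2C + 2 + N − H − X) / 2 = (2·7 + 2 + 0 − 12 − 2) / 2 = 1.

1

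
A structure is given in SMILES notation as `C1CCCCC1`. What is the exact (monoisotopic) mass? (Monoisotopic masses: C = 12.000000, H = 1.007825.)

Atom tally by fragment:
  cyclohexane ring core → C:6 H:12
Element totals:
  C: 6
  H: 12
Molecular formula: C6H12.
  M = 6(12.0) + 12(1.007825)
    = 72.000000 + 12.093900 = 84.093900

84.0939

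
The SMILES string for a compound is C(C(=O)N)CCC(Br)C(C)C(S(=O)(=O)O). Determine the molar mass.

Atom tally by fragment:
  H2NOCCH2 → C:2 H:4 O:1 N:1
  CH2 → C:1 H:2
  CH2 → C:1 H:2
  CH(Br) → C:1 H:1 Br:1
  CH(CH3) → C:2 H:4
  CH2SO3H → C:1 H:3 S:1 O:3
Element totals:
  C: 8
  H: 16
  Br: 1
  N: 1
  O: 4
  S: 1
Molecular formula: C8H16BrNO4S.
  M = 8(12.011) + 16(1.008) + 79.904 + 14.007 + 4(15.999) + 32.06
    = 96.088 + 16.128 + 79.904 + 14.007 + 63.996 + 32.060 = 302.183

302.18 g/mol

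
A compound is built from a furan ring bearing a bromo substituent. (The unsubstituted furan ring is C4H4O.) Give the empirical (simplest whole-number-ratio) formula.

C4H3BrO

Atom tally by fragment:
  furan ring core → C:4 H:4 O:1
  (− 1 ring H displaced by substituents)
  + Br → Br:1
Element totals:
  C: 4
  H: 3
  Br: 1
  O: 1
Molecular formula: C4H3BrO.
gcd of subscripts (1, 4, 3, 1) = 1, so the empirical formula equals the molecular formula.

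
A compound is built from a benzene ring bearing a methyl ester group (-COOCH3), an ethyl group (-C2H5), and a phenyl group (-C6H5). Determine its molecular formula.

Atom tally by fragment:
  benzene ring core → C:6 H:6
  (− 3 ring H displaced by substituents)
  + COOCH3 → C:2 H:3 O:2
  + C2H5 → C:2 H:5
  + C6H5 → C:6 H:5
Element totals:
  C: 16
  H: 16
  O: 2

C16H16O2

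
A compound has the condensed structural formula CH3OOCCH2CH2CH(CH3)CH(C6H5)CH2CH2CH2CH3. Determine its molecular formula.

C17H26O2

Atom tally by fragment:
  CH3OOCCH2 → C:3 H:5 O:2
  CH2 → C:1 H:2
  CH(CH3) → C:2 H:4
  CH(C6H5) → C:7 H:6
  CH2 → C:1 H:2
  CH2 → C:1 H:2
  CH2 → C:1 H:2
  CH3 → C:1 H:3
Element totals:
  C: 17
  H: 26
  O: 2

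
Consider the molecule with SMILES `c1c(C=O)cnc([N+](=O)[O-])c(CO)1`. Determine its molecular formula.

Atom tally by fragment:
  pyridine ring core → C:5 H:5 N:1
  (− 3 ring H displaced by substituents)
  + CHO → C:1 H:1 O:1
  + NO2 → N:1 O:2
  + CH2OH → C:1 H:3 O:1
Element totals:
  C: 7
  H: 6
  N: 2
  O: 4

C7H6N2O4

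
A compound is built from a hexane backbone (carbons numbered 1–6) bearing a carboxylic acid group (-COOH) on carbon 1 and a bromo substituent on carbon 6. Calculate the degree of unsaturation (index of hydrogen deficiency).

Atom tally by fragment:
  HOOCCH2 → C:2 H:3 O:2
  CH2 → C:1 H:2
  CH2 → C:1 H:2
  CH2 → C:1 H:2
  CH2 → C:1 H:2
  CH2Br → C:1 H:2 Br:1
Element totals:
  C: 7
  H: 13
  Br: 1
  O: 2
Molecular formula: C7H13BrO2.
DoU = (2C + 2 + N − H − X) / 2 = (2·7 + 2 + 0 − 13 − 1) / 2 = 1.

1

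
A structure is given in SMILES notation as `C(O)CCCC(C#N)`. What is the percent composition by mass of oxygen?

Atom tally by fragment:
  HOCH2 → C:1 H:3 O:1
  CH2 → C:1 H:2
  CH2 → C:1 H:2
  CH2 → C:1 H:2
  CH2CN → C:2 H:2 N:1
Element totals:
  C: 6
  H: 11
  N: 1
  O: 1
Molecular formula: C6H11NO.
Molar mass = 113.160 g/mol.
Mass from O: 1 × 15.999 = 15.999 g/mol.
%O = 15.999 / 113.160 × 100 = 14.14%.

14.14%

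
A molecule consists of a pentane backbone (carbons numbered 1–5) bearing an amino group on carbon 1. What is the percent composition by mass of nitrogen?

16.07%

Atom tally by fragment:
  H2NCH2 → C:1 H:4 N:1
  CH2 → C:1 H:2
  CH2 → C:1 H:2
  CH2 → C:1 H:2
  CH3 → C:1 H:3
Element totals:
  C: 5
  H: 13
  N: 1
Molecular formula: C5H13N.
Molar mass = 87.166 g/mol.
Mass from N: 1 × 14.007 = 14.007 g/mol.
%N = 14.007 / 87.166 × 100 = 16.07%.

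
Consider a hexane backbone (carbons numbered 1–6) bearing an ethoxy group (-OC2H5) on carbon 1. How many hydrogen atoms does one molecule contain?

Atom tally by fragment:
  C2H5OCH2 → C:3 H:7 O:1
  CH2 → C:1 H:2
  CH2 → C:1 H:2
  CH2 → C:1 H:2
  CH2 → C:1 H:2
  CH3 → C:1 H:3
Element totals:
  C: 8
  H: 18
  O: 1

18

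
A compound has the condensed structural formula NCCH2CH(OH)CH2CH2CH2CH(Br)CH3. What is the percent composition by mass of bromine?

Atom tally by fragment:
  NCCH2 → C:2 H:2 N:1
  CH(OH) → C:1 H:2 O:1
  CH2 → C:1 H:2
  CH2 → C:1 H:2
  CH2 → C:1 H:2
  CH(Br) → C:1 H:1 Br:1
  CH3 → C:1 H:3
Element totals:
  C: 8
  H: 14
  Br: 1
  N: 1
  O: 1
Molecular formula: C8H14BrNO.
Molar mass = 220.110 g/mol.
Mass from Br: 1 × 79.904 = 79.904 g/mol.
%Br = 79.904 / 220.110 × 100 = 36.30%.

36.30%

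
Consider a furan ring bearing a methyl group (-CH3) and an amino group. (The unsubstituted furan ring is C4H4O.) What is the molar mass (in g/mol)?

97.12 g/mol

Atom tally by fragment:
  furan ring core → C:4 H:4 O:1
  (− 2 ring H displaced by substituents)
  + CH3 → C:1 H:3
  + NH2 → N:1 H:2
Element totals:
  C: 5
  H: 7
  N: 1
  O: 1
Molecular formula: C5H7NO.
  M = 5(12.011) + 7(1.008) + 14.007 + 15.999
    = 60.055 + 7.056 + 14.007 + 15.999 = 97.117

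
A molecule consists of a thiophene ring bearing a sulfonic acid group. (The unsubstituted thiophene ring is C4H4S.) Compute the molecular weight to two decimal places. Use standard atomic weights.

164.19 g/mol

Atom tally by fragment:
  thiophene ring core → C:4 H:4 S:1
  (− 1 ring H displaced by substituents)
  + SO3H → S:1 O:3 H:1
Element totals:
  C: 4
  H: 4
  O: 3
  S: 2
Molecular formula: C4H4O3S2.
  M = 4(12.011) + 4(1.008) + 3(15.999) + 2(32.06)
    = 48.044 + 4.032 + 47.997 + 64.120 = 164.193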